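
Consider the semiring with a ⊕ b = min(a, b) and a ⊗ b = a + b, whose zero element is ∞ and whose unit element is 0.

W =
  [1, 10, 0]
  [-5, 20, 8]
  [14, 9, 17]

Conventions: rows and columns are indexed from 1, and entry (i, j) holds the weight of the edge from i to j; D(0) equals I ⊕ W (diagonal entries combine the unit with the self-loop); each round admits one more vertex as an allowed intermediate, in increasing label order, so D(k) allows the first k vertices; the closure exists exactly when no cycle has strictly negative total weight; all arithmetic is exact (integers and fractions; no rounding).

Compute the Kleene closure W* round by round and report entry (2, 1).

D(0):
  [0, 10, 0]
  [-5, 0, 8]
  [14, 9, 0]
D(1):
  [0, 10, 0]
  [-5, 0, -5]
  [14, 9, 0]
D(2):
  [0, 10, 0]
  [-5, 0, -5]
  [4, 9, 0]
D(3):
  [0, 9, 0]
  [-5, 0, -5]
  [4, 9, 0]
Answer: W*[2][1] = -5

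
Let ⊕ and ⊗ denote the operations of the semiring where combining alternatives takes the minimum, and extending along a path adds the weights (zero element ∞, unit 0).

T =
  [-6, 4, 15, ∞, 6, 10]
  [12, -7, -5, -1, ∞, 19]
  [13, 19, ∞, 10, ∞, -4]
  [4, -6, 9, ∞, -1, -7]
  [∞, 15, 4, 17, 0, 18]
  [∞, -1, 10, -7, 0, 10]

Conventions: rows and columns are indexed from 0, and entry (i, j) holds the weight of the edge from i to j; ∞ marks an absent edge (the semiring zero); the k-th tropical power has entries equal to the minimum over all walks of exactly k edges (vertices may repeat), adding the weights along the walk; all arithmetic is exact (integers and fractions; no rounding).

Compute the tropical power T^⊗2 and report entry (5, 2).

T^⊗2:
  [-12, -3, -1, 3, 0, 4]
  [3, -14, -12, -8, -2, -9]
  [7, -5, 6, -11, -4, 3]
  [-2, -13, -11, -14, -7, 3]
  [17, 8, 4, 11, 0, 0]
  [-3, -13, -6, -2, -8, -14]
Key observation: the optimum is the walk 5->1->2, with weight (-1) + (-5) = -6.
Optimal value attained by: walk 5->1->2.
Answer: (T^⊗2)[5][2] = -6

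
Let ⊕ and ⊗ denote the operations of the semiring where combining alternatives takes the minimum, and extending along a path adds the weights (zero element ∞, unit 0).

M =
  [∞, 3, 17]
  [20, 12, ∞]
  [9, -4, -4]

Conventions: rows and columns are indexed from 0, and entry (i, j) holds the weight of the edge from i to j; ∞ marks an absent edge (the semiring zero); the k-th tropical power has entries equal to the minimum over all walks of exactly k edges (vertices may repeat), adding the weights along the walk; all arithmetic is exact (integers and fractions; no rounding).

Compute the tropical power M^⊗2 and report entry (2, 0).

M^⊗2:
  [23, 13, 13]
  [32, 23, 37]
  [5, -8, -8]
Key observation: the optimum is the walk 2->2->0, with weight (-4) + 9 = 5.
Optimal value attained by: walk 2->2->0.
Answer: (M^⊗2)[2][0] = 5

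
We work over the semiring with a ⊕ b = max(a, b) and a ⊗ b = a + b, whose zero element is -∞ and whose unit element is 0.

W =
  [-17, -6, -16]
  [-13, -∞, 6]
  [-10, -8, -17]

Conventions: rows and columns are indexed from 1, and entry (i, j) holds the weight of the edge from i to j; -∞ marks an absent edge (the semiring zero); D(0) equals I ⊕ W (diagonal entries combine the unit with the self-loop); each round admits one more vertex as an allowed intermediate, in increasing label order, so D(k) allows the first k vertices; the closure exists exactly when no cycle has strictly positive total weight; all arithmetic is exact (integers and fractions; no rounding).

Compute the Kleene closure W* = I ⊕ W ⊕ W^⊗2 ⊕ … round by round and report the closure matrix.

D(0):
  [0, -6, -16]
  [-13, 0, 6]
  [-10, -8, 0]
D(1):
  [0, -6, -16]
  [-13, 0, 6]
  [-10, -8, 0]
D(2):
  [0, -6, 0]
  [-13, 0, 6]
  [-10, -8, 0]
D(3):
  [0, -6, 0]
  [-4, 0, 6]
  [-10, -8, 0]
Answer: W* = [[0, -6, 0], [-4, 0, 6], [-10, -8, 0]]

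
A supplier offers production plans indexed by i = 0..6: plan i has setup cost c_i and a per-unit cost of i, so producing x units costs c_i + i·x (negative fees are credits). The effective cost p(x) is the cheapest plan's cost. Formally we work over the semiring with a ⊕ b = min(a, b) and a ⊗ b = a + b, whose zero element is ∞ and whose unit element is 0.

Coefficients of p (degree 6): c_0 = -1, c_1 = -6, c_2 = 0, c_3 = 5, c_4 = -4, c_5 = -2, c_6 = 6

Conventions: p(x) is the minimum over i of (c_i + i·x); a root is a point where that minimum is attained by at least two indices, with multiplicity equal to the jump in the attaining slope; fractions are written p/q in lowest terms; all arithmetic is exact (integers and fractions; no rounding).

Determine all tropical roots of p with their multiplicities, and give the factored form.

hull edge (i=0, c=-1) to (i=1, c=-6): slope -5, span 1
hull edge (i=1, c=-6) to (i=4, c=-4): slope 2/3, span 3
hull edge (i=4, c=-4) to (i=5, c=-2): slope 2, span 1
hull edge (i=5, c=-2) to (i=6, c=6): slope 8, span 1
Factored form: p(x) = 6 ⊗ (x ⊕ (-8)) ⊗ (x ⊕ (-2)) ⊗ (x ⊕ (-2/3)) ⊗ (x ⊕ (-2/3)) ⊗ (x ⊕ (-2/3)) ⊗ (x ⊕ 5)
Answer: roots = -8 (mult 1), -2 (mult 1), -2/3 (mult 3), 5 (mult 1)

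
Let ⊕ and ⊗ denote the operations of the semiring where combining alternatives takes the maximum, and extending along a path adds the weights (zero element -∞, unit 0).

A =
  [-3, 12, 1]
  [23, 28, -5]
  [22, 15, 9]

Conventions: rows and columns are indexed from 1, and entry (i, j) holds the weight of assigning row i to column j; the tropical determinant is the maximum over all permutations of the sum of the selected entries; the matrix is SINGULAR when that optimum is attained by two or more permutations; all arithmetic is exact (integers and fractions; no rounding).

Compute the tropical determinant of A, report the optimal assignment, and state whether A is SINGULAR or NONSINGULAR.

σ = (1, 2, 3): (-3) + 28 + 9 = 34
σ = (1, 3, 2): (-3) + (-5) + 15 = 7
σ = (2, 1, 3): 12 + 23 + 9 = 44
σ = (2, 3, 1): 12 + (-5) + 22 = 29
σ = (3, 1, 2): 1 + 23 + 15 = 39
σ = (3, 2, 1): 1 + 28 + 22 = 51
Optimal value attained by: σ = (3, 2, 1).
Answer: det⊕(A) = 51; verdict: NONSINGULAR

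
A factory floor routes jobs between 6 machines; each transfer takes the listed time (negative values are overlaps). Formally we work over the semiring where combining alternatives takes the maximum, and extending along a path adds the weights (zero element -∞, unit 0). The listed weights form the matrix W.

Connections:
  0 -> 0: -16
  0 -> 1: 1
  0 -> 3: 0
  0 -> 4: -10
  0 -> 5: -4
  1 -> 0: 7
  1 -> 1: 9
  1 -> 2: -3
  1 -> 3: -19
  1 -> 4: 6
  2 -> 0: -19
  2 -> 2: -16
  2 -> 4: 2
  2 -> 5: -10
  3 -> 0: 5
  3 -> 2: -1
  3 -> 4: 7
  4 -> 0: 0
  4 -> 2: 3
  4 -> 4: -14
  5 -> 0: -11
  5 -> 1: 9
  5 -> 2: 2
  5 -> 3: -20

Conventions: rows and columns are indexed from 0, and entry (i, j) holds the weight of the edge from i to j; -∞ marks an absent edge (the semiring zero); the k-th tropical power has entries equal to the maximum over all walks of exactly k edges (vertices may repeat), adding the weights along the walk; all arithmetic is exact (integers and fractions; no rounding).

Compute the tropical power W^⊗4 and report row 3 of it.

W^⊗2:
  [8, 10, -1, -16, 7, -20]
  [16, 18, 9, 7, 15, 3]
  [2, -1, 5, -19, -12, -23]
  [7, 6, 10, 5, 1, 1]
  [-14, 1, -11, 0, 5, -4]
  [16, 18, 6, -10, 15, -8]
W^⊗3:
  [17, 19, 10, 8, 16, 4]
  [25, 27, 18, 16, 24, 12]
  [6, 8, -4, 2, 7, -2]
  [13, 15, 4, 7, 12, 3]
  [8, 10, 8, -14, 7, -18]
  [25, 27, 18, 16, 24, 12]
W^⊗4:
  [26, 28, 19, 17, 25, 13]
  [34, 36, 27, 25, 33, 21]
  [15, 17, 10, 6, 14, 2]
  [22, 24, 15, 13, 21, 9]
  [17, 19, 10, 8, 16, 4]
  [34, 36, 27, 25, 33, 21]
Answer: row 3 of W^⊗4 = [22, 24, 15, 13, 21, 9]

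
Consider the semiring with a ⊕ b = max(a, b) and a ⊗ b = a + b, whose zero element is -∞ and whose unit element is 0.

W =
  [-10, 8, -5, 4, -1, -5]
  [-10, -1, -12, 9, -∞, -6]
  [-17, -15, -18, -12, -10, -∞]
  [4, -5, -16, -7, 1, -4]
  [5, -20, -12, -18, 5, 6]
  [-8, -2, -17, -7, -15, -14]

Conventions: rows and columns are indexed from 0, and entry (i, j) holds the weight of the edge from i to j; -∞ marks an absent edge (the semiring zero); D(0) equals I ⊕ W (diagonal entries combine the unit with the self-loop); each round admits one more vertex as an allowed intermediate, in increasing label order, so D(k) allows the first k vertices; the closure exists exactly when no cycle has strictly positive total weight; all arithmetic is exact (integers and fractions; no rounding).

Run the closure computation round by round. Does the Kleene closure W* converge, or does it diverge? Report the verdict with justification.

Detection: at round 0, diagonal entry (4, 4) turns strictly positive.
Key observation: the cycle 4->4 has total weight 5, which is strictly positive.
Answer: DIVERGES — positive cycle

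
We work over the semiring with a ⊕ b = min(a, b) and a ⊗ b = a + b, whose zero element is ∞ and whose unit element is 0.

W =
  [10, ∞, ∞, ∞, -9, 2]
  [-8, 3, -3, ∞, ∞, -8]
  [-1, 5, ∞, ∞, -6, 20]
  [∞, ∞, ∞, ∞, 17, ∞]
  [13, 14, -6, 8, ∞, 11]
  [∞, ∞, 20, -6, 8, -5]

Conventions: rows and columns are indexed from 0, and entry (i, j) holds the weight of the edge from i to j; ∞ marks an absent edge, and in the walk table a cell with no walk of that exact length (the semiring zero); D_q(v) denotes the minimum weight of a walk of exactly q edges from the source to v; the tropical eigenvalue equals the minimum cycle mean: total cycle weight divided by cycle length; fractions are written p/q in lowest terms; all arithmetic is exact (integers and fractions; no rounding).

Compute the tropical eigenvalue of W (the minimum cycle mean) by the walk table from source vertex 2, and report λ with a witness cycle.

q=0: [∞, ∞, 0, ∞, ∞, ∞]
q=1: [-1, 5, ∞, ∞, -6, 20]
q=2: [-3, 8, -12, 2, -10, -3]
q=3: [-13, -7, -16, -9, -18, -8]
q=4: [-17, -11, -24, -14, -22, -15]
q=5: [-25, -19, -28, -21, -30, -20]
q=6: [-29, -23, -36, -26, -34, -27]
Optimal cycle mean attained by: cycle 2->4->2, total (-6) + (-6), length 2.
Answer: λ = -6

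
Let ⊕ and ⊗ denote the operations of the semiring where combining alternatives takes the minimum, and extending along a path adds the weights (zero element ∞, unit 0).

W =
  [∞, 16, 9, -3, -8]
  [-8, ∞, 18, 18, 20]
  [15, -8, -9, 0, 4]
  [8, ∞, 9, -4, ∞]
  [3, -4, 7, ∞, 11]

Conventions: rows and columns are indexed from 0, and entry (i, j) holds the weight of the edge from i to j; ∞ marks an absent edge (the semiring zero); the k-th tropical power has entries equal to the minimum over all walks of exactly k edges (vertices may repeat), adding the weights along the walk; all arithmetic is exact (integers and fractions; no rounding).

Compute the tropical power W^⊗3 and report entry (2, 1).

W^⊗2:
  [-5, -12, -1, -7, 3]
  [23, 8, 1, -11, -16]
  [-16, -17, -18, -9, -5]
  [4, 1, 0, -8, 0]
  [-12, -1, -2, 0, -5]
W^⊗3:
  [-20, -9, -10, -11, -13]
  [-13, -20, -9, -15, -5]
  [-25, -26, -27, -19, -24]
  [-7, -8, -9, -12, -4]
  [-9, -10, -11, -15, -20]
Key observation: the optimum is the walk 2->2->2->1, with weight (-9) + (-9) + (-8) = -26.
Optimal value attained by: walk 2->2->2->1.
Answer: (W^⊗3)[2][1] = -26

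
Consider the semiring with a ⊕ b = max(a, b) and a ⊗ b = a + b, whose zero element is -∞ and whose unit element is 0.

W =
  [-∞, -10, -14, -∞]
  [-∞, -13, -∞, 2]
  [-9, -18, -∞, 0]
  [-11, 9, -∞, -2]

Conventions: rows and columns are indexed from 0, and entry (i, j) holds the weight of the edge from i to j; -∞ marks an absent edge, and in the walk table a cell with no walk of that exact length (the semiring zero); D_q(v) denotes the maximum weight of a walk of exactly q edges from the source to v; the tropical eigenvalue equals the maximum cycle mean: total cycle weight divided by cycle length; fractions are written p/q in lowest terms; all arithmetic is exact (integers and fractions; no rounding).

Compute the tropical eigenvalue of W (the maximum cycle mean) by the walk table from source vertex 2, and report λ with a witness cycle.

q=0: [-∞, -∞, 0, -∞]
q=1: [-9, -18, -∞, 0]
q=2: [-11, 9, -23, -2]
q=3: [-13, 7, -25, 11]
q=4: [0, 20, -27, 9]
Optimal cycle mean attained by: cycle 1->3->1, total 2 + 9, length 2.
Answer: λ = 11/2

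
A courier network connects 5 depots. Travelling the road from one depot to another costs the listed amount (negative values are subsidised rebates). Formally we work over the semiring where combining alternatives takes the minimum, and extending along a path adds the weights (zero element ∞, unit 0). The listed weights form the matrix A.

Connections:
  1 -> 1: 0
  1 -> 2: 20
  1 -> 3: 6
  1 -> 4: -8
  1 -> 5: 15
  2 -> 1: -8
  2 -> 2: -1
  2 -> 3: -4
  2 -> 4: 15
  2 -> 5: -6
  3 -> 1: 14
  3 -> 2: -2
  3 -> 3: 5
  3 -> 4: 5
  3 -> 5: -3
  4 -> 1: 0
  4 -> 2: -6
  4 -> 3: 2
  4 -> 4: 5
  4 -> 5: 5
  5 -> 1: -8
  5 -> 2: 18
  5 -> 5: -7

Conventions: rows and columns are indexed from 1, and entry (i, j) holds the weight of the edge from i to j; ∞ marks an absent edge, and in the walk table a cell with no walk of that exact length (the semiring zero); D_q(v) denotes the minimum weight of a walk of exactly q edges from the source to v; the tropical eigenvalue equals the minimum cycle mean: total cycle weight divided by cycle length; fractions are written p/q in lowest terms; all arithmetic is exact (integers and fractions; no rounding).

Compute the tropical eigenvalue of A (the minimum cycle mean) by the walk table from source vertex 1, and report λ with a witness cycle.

q=0: [0, ∞, ∞, ∞, ∞]
q=1: [0, 20, 6, -8, 15]
q=2: [-8, -14, -6, -8, -3]
q=3: [-22, -15, -18, -16, -20]
q=4: [-28, -22, -19, -30, -27]
q=5: [-35, -36, -28, -36, -34]
Optimal cycle mean attained by: cycle 1->4->2->1, total (-8) + (-6) + (-8), length 3.
Answer: λ = -22/3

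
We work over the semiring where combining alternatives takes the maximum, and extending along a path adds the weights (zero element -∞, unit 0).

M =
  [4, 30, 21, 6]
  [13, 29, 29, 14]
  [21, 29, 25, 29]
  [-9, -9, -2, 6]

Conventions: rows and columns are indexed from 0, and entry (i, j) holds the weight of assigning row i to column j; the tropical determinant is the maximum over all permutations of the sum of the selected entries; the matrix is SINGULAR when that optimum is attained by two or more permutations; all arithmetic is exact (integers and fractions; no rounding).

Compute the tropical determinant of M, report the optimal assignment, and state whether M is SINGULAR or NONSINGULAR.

σ = (0, 1, 2, 3): 4 + 29 + 25 + 6 = 64
σ = (0, 1, 3, 2): 4 + 29 + 29 + (-2) = 60
σ = (0, 2, 1, 3): 4 + 29 + 29 + 6 = 68
σ = (0, 2, 3, 1): 4 + 29 + 29 + (-9) = 53
σ = (0, 3, 1, 2): 4 + 14 + 29 + (-2) = 45
σ = (0, 3, 2, 1): 4 + 14 + 25 + (-9) = 34
σ = (1, 0, 2, 3): 30 + 13 + 25 + 6 = 74
σ = (1, 0, 3, 2): 30 + 13 + 29 + (-2) = 70
σ = (1, 2, 0, 3): 30 + 29 + 21 + 6 = 86
σ = (1, 2, 3, 0): 30 + 29 + 29 + (-9) = 79
σ = (1, 3, 0, 2): 30 + 14 + 21 + (-2) = 63
σ = (1, 3, 2, 0): 30 + 14 + 25 + (-9) = 60
σ = (2, 0, 1, 3): 21 + 13 + 29 + 6 = 69
σ = (2, 0, 3, 1): 21 + 13 + 29 + (-9) = 54
σ = (2, 1, 0, 3): 21 + 29 + 21 + 6 = 77
σ = (2, 1, 3, 0): 21 + 29 + 29 + (-9) = 70
σ = (2, 3, 0, 1): 21 + 14 + 21 + (-9) = 47
σ = (2, 3, 1, 0): 21 + 14 + 29 + (-9) = 55
σ = (3, 0, 1, 2): 6 + 13 + 29 + (-2) = 46
σ = (3, 0, 2, 1): 6 + 13 + 25 + (-9) = 35
σ = (3, 1, 0, 2): 6 + 29 + 21 + (-2) = 54
σ = (3, 1, 2, 0): 6 + 29 + 25 + (-9) = 51
σ = (3, 2, 0, 1): 6 + 29 + 21 + (-9) = 47
σ = (3, 2, 1, 0): 6 + 29 + 29 + (-9) = 55
Optimal value attained by: σ = (1, 2, 0, 3).
Answer: det⊕(M) = 86; verdict: NONSINGULAR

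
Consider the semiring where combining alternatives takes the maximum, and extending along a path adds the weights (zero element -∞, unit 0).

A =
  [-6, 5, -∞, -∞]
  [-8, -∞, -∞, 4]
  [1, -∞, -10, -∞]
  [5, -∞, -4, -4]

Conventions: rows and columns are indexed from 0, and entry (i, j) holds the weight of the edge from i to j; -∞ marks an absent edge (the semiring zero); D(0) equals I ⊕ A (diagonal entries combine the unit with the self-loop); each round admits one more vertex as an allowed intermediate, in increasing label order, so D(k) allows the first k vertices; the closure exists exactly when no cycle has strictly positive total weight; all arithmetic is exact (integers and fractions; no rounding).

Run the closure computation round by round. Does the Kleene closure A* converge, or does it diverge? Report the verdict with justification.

D(0):
  [0, 5, -∞, -∞]
  [-8, 0, -∞, 4]
  [1, -∞, 0, -∞]
  [5, -∞, -4, 0]
D(1):
  [0, 5, -∞, -∞]
  [-8, 0, -∞, 4]
  [1, 6, 0, -∞]
  [5, 10, -4, 0]
Detection: at round 2, diagonal entry (3, 3) turns strictly positive.
Key observation: the cycle 3->0->1->3 has total weight 5 + 5 + 4, which is strictly positive.
Answer: DIVERGES — positive cycle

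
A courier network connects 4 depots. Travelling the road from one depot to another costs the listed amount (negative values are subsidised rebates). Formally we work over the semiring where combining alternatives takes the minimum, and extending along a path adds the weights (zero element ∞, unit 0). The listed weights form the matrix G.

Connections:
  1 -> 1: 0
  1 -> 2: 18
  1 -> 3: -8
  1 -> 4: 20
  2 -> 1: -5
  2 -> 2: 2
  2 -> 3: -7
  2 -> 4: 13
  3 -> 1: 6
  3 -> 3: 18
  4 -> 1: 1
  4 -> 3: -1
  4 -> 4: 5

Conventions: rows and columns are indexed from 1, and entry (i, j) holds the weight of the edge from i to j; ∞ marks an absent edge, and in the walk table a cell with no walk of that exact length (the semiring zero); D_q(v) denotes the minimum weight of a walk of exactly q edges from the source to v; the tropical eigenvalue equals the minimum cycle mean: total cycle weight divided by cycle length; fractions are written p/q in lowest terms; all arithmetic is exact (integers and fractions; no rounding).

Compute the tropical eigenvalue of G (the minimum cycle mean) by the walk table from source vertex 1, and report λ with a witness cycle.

q=0: [0, ∞, ∞, ∞]
q=1: [0, 18, -8, 20]
q=2: [-2, 18, -8, 20]
q=3: [-2, 16, -10, 18]
q=4: [-4, 16, -10, 18]
Optimal cycle mean attained by: cycle 1->3->1, total (-8) + 6, length 2.
Answer: λ = -1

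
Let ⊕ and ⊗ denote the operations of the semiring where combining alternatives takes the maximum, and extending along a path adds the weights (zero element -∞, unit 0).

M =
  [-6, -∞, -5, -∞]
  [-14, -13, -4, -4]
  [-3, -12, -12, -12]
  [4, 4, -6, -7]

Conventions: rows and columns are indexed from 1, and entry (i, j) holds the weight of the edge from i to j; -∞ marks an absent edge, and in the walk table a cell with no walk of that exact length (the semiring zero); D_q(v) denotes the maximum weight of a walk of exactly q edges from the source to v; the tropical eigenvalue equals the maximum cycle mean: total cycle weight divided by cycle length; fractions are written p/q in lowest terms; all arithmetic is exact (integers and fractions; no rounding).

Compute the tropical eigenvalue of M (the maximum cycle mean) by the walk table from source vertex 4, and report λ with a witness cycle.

q=0: [-∞, -∞, -∞, 0]
q=1: [4, 4, -6, -7]
q=2: [-2, -3, 0, 0]
q=3: [4, 4, -6, -7]
q=4: [-2, -3, 0, 0]
Optimal cycle mean attained by: cycle 2->4->2, total (-4) + 4, length 2.
Answer: λ = 0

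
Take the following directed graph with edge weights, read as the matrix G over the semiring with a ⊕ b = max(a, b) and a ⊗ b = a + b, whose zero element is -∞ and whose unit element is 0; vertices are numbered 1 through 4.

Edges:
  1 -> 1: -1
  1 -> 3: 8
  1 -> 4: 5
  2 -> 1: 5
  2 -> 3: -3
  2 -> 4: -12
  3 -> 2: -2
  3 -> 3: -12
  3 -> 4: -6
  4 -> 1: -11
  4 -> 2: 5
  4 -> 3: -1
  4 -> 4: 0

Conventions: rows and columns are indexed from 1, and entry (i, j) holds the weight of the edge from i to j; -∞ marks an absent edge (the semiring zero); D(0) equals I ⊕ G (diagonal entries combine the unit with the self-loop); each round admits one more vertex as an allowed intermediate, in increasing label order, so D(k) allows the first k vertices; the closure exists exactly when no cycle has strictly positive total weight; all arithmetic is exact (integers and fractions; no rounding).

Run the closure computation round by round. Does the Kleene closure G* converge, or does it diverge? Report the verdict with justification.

D(0):
  [0, -∞, 8, 5]
  [5, 0, -3, -12]
  [-∞, -2, 0, -6]
  [-11, 5, -1, 0]
D(1):
  [0, -∞, 8, 5]
  [5, 0, 13, 10]
  [-∞, -2, 0, -6]
  [-11, 5, -1, 0]
Detection: at round 2, diagonal entry (3, 3) turns strictly positive.
Key observation: the cycle 3->2->1->3 has total weight (-2) + 5 + 8, which is strictly positive.
Answer: DIVERGES — positive cycle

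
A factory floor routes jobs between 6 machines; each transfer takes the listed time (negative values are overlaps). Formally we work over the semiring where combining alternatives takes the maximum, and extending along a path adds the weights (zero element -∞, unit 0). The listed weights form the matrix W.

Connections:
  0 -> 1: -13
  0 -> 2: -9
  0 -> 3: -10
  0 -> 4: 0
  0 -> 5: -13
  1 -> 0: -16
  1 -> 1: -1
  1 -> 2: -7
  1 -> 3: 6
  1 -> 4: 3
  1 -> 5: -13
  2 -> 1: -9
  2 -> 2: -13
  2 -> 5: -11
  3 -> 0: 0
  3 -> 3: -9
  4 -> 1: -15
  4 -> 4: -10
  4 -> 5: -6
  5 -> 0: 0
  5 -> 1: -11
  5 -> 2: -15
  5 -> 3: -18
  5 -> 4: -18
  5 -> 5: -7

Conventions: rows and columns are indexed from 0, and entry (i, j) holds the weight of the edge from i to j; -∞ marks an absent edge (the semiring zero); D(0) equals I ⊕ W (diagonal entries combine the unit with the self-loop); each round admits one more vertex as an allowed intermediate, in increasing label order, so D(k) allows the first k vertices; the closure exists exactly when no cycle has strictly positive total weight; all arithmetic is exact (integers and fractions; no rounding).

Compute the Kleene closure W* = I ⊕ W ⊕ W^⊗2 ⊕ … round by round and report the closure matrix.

D(0):
  [0, -13, -9, -10, 0, -13]
  [-16, 0, -7, 6, 3, -13]
  [-∞, -9, 0, -∞, -∞, -11]
  [0, -∞, -∞, 0, -∞, -∞]
  [-∞, -15, -∞, -∞, 0, -6]
  [0, -11, -15, -18, -18, 0]
D(1):
  [0, -13, -9, -10, 0, -13]
  [-16, 0, -7, 6, 3, -13]
  [-∞, -9, 0, -∞, -∞, -11]
  [0, -13, -9, 0, 0, -13]
  [-∞, -15, -∞, -∞, 0, -6]
  [0, -11, -9, -10, 0, 0]
D(2):
  [0, -13, -9, -7, 0, -13]
  [-16, 0, -7, 6, 3, -13]
  [-25, -9, 0, -3, -6, -11]
  [0, -13, -9, 0, 0, -13]
  [-31, -15, -22, -9, 0, -6]
  [0, -11, -9, -5, 0, 0]
D(3):
  [0, -13, -9, -7, 0, -13]
  [-16, 0, -7, 6, 3, -13]
  [-25, -9, 0, -3, -6, -11]
  [0, -13, -9, 0, 0, -13]
  [-31, -15, -22, -9, 0, -6]
  [0, -11, -9, -5, 0, 0]
D(4):
  [0, -13, -9, -7, 0, -13]
  [6, 0, -3, 6, 6, -7]
  [-3, -9, 0, -3, -3, -11]
  [0, -13, -9, 0, 0, -13]
  [-9, -15, -18, -9, 0, -6]
  [0, -11, -9, -5, 0, 0]
D(5):
  [0, -13, -9, -7, 0, -6]
  [6, 0, -3, 6, 6, 0]
  [-3, -9, 0, -3, -3, -9]
  [0, -13, -9, 0, 0, -6]
  [-9, -15, -18, -9, 0, -6]
  [0, -11, -9, -5, 0, 0]
D(6):
  [0, -13, -9, -7, 0, -6]
  [6, 0, -3, 6, 6, 0]
  [-3, -9, 0, -3, -3, -9]
  [0, -13, -9, 0, 0, -6]
  [-6, -15, -15, -9, 0, -6]
  [0, -11, -9, -5, 0, 0]
Answer: W* = [[0, -13, -9, -7, 0, -6], [6, 0, -3, 6, 6, 0], [-3, -9, 0, -3, -3, -9], [0, -13, -9, 0, 0, -6], [-6, -15, -15, -9, 0, -6], [0, -11, -9, -5, 0, 0]]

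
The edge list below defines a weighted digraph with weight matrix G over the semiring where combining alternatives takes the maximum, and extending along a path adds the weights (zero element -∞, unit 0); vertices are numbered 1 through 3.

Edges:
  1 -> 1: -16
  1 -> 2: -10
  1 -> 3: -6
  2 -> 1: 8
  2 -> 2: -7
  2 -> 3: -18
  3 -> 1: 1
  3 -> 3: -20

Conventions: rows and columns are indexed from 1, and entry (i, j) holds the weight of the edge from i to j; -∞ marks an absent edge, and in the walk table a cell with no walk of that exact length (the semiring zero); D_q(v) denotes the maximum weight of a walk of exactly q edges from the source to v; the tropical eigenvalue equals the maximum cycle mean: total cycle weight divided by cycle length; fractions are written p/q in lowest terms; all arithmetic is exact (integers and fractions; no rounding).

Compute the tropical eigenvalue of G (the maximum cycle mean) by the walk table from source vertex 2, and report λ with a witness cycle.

q=0: [-∞, 0, -∞]
q=1: [8, -7, -18]
q=2: [1, -2, 2]
q=3: [6, -9, -5]
Optimal cycle mean attained by: cycle 1->2->1, total (-10) + 8, length 2.
Answer: λ = -1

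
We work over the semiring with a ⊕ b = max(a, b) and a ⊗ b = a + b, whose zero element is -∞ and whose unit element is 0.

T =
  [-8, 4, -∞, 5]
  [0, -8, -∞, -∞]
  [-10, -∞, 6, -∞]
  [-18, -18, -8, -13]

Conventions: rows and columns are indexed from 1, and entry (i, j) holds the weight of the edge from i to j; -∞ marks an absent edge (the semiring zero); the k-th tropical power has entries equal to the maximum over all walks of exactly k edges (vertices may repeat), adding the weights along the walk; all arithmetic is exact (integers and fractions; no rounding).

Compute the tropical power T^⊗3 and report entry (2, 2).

T^⊗2:
  [4, -4, -3, -3]
  [-8, 4, -∞, 5]
  [-4, -6, 12, -5]
  [-18, -14, -2, -13]
T^⊗3:
  [-4, 8, 3, 9]
  [4, -4, -3, -3]
  [2, 0, 18, 1]
  [-12, -14, 4, -13]
Key observation: the optimum is the walk 2->1->1->2, with weight 0 + (-8) + 4 = -4.
Optimal value attained by: walk 2->1->1->2.
Answer: (T^⊗3)[2][2] = -4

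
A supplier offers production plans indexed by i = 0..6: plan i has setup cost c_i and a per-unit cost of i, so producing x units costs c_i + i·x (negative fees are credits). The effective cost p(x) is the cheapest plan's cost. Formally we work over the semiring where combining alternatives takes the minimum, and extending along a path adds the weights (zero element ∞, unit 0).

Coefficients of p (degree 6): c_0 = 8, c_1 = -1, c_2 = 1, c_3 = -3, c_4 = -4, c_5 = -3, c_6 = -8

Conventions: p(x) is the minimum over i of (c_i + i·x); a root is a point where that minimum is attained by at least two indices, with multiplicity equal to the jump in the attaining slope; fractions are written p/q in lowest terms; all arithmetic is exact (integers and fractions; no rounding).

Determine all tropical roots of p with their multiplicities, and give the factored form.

hull edge (i=0, c=8) to (i=1, c=-1): slope -9, span 1
hull edge (i=1, c=-1) to (i=6, c=-8): slope -7/5, span 5
Factored form: p(x) = -8 ⊗ (x ⊕ 7/5) ⊗ (x ⊕ 7/5) ⊗ (x ⊕ 7/5) ⊗ (x ⊕ 7/5) ⊗ (x ⊕ 7/5) ⊗ (x ⊕ 9)
Answer: roots = 7/5 (mult 5), 9 (mult 1)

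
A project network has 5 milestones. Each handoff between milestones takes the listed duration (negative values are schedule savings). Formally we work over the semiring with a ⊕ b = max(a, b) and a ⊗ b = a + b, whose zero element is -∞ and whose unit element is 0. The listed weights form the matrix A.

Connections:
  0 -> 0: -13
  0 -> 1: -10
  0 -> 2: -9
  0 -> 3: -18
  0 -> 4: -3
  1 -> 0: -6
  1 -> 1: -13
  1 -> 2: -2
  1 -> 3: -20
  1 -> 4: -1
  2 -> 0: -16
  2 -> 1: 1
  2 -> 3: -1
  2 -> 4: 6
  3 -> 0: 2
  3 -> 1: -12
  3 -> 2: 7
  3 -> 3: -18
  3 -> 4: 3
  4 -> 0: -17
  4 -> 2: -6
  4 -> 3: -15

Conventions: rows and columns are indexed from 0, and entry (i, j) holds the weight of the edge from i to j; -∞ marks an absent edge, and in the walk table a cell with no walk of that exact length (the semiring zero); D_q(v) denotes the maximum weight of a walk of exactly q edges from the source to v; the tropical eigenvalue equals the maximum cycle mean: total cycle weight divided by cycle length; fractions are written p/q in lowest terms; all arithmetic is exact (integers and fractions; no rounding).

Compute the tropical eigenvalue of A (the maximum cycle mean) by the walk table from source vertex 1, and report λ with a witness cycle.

q=0: [-∞, 0, -∞, -∞, -∞]
q=1: [-6, -13, -2, -20, -1]
q=2: [-18, -1, -7, -3, 4]
q=3: [-1, -6, 4, -8, 0]
q=4: [-6, 5, -1, 3, 10]
q=5: [5, 0, 10, -2, 6]
Optimal cycle mean attained by: cycle 2->3->2, total (-1) + 7, length 2.
Answer: λ = 3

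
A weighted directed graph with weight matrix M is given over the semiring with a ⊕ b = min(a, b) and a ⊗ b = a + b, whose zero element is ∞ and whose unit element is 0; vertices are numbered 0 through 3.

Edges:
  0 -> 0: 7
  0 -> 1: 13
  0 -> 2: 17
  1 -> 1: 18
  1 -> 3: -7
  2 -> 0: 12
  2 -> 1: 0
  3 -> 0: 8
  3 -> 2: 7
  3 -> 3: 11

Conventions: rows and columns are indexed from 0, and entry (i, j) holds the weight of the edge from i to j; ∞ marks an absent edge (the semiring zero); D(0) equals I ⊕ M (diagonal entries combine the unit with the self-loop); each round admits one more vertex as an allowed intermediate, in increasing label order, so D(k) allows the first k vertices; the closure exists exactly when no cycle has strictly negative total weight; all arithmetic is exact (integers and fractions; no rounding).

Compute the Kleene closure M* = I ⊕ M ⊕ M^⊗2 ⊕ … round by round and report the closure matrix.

D(0):
  [0, 13, 17, ∞]
  [∞, 0, ∞, -7]
  [12, 0, 0, ∞]
  [8, ∞, 7, 0]
D(1):
  [0, 13, 17, ∞]
  [∞, 0, ∞, -7]
  [12, 0, 0, ∞]
  [8, 21, 7, 0]
D(2):
  [0, 13, 17, 6]
  [∞, 0, ∞, -7]
  [12, 0, 0, -7]
  [8, 21, 7, 0]
D(3):
  [0, 13, 17, 6]
  [∞, 0, ∞, -7]
  [12, 0, 0, -7]
  [8, 7, 7, 0]
D(4):
  [0, 13, 13, 6]
  [1, 0, 0, -7]
  [1, 0, 0, -7]
  [8, 7, 7, 0]
Answer: M* = [[0, 13, 13, 6], [1, 0, 0, -7], [1, 0, 0, -7], [8, 7, 7, 0]]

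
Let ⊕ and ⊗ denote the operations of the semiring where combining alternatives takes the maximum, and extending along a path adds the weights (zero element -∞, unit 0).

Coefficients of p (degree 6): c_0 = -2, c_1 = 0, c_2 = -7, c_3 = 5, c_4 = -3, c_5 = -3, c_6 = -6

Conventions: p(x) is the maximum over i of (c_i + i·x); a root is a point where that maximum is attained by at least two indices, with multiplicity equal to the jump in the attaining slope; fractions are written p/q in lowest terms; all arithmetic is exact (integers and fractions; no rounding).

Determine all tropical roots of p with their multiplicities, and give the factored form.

hull edge (i=0, c=-2) to (i=3, c=5): slope 7/3, span 3
hull edge (i=3, c=5) to (i=6, c=-6): slope -11/3, span 3
Factored form: p(x) = -6 ⊗ (x ⊕ (-7/3)) ⊗ (x ⊕ (-7/3)) ⊗ (x ⊕ (-7/3)) ⊗ (x ⊕ 11/3) ⊗ (x ⊕ 11/3) ⊗ (x ⊕ 11/3)
Answer: roots = -7/3 (mult 3), 11/3 (mult 3)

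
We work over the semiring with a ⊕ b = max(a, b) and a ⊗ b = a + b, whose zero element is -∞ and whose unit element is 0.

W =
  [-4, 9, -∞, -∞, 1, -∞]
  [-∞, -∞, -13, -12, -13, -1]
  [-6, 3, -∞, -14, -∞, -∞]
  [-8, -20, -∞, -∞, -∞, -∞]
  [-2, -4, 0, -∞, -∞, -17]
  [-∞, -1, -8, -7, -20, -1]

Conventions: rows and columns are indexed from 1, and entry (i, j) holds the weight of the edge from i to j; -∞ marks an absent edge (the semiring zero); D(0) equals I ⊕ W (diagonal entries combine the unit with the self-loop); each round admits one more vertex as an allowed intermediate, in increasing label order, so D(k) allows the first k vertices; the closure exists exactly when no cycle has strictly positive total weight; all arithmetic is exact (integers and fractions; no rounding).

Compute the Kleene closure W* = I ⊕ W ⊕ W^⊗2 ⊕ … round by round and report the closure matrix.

D(0):
  [0, 9, -∞, -∞, 1, -∞]
  [-∞, 0, -13, -12, -13, -1]
  [-6, 3, 0, -14, -∞, -∞]
  [-8, -20, -∞, 0, -∞, -∞]
  [-2, -4, 0, -∞, 0, -17]
  [-∞, -1, -8, -7, -20, 0]
D(1):
  [0, 9, -∞, -∞, 1, -∞]
  [-∞, 0, -13, -12, -13, -1]
  [-6, 3, 0, -14, -5, -∞]
  [-8, 1, -∞, 0, -7, -∞]
  [-2, 7, 0, -∞, 0, -17]
  [-∞, -1, -8, -7, -20, 0]
D(2):
  [0, 9, -4, -3, 1, 8]
  [-∞, 0, -13, -12, -13, -1]
  [-6, 3, 0, -9, -5, 2]
  [-8, 1, -12, 0, -7, 0]
  [-2, 7, 0, -5, 0, 6]
  [-∞, -1, -8, -7, -14, 0]
D(3):
  [0, 9, -4, -3, 1, 8]
  [-19, 0, -13, -12, -13, -1]
  [-6, 3, 0, -9, -5, 2]
  [-8, 1, -12, 0, -7, 0]
  [-2, 7, 0, -5, 0, 6]
  [-14, -1, -8, -7, -13, 0]
D(4):
  [0, 9, -4, -3, 1, 8]
  [-19, 0, -13, -12, -13, -1]
  [-6, 3, 0, -9, -5, 2]
  [-8, 1, -12, 0, -7, 0]
  [-2, 7, 0, -5, 0, 6]
  [-14, -1, -8, -7, -13, 0]
D(5):
  [0, 9, 1, -3, 1, 8]
  [-15, 0, -13, -12, -13, -1]
  [-6, 3, 0, -9, -5, 2]
  [-8, 1, -7, 0, -7, 0]
  [-2, 7, 0, -5, 0, 6]
  [-14, -1, -8, -7, -13, 0]
D(6):
  [0, 9, 1, 1, 1, 8]
  [-15, 0, -9, -8, -13, -1]
  [-6, 3, 0, -5, -5, 2]
  [-8, 1, -7, 0, -7, 0]
  [-2, 7, 0, -1, 0, 6]
  [-14, -1, -8, -7, -13, 0]
Answer: W* = [[0, 9, 1, 1, 1, 8], [-15, 0, -9, -8, -13, -1], [-6, 3, 0, -5, -5, 2], [-8, 1, -7, 0, -7, 0], [-2, 7, 0, -1, 0, 6], [-14, -1, -8, -7, -13, 0]]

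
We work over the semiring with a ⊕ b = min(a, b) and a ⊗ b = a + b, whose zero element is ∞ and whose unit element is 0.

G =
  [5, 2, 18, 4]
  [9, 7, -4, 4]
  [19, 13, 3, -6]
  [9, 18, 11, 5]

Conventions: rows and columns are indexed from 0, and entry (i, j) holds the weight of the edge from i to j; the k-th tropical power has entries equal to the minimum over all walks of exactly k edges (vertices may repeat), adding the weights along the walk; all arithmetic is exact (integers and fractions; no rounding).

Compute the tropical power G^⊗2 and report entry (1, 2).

G^⊗2:
  [10, 7, -2, 6]
  [13, 9, -1, -10]
  [3, 12, 5, -3]
  [14, 11, 14, 5]
Key observation: the optimum is the walk 1->2->2, with weight (-4) + 3 = -1.
Optimal value attained by: walk 1->2->2.
Answer: (G^⊗2)[1][2] = -1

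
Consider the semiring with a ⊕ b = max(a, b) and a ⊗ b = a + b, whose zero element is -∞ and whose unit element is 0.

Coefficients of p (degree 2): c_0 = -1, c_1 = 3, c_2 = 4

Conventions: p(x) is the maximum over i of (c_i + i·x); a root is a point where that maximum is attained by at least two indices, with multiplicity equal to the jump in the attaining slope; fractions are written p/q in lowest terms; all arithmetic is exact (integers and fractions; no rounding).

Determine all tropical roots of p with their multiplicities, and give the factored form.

hull edge (i=0, c=-1) to (i=1, c=3): slope 4, span 1
hull edge (i=1, c=3) to (i=2, c=4): slope 1, span 1
Factored form: p(x) = 4 ⊗ (x ⊕ (-4)) ⊗ (x ⊕ (-1))
Answer: roots = -4 (mult 1), -1 (mult 1)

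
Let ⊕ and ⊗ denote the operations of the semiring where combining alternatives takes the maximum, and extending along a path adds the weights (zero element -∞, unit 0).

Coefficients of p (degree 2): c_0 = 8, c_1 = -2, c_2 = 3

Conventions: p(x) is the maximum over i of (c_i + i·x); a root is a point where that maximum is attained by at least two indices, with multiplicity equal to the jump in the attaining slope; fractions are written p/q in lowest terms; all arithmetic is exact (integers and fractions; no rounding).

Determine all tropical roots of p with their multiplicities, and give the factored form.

hull edge (i=0, c=8) to (i=2, c=3): slope -5/2, span 2
Factored form: p(x) = 3 ⊗ (x ⊕ 5/2) ⊗ (x ⊕ 5/2)
Answer: roots = 5/2 (mult 2)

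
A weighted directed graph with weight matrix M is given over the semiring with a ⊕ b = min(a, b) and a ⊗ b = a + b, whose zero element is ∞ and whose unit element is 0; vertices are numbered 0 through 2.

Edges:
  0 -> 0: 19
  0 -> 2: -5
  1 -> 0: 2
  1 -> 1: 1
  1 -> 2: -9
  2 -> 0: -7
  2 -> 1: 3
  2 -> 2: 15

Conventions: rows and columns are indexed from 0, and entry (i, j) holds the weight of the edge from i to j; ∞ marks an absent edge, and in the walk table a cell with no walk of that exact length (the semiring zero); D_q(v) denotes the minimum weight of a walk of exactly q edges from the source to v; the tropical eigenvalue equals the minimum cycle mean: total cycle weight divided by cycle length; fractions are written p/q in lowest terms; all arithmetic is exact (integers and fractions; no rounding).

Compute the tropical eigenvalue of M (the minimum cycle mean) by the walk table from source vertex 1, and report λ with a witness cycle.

q=0: [∞, 0, ∞]
q=1: [2, 1, -9]
q=2: [-16, -6, -8]
q=3: [-15, -5, -21]
Optimal cycle mean attained by: cycle 0->2->0, total (-5) + (-7), length 2.
Answer: λ = -6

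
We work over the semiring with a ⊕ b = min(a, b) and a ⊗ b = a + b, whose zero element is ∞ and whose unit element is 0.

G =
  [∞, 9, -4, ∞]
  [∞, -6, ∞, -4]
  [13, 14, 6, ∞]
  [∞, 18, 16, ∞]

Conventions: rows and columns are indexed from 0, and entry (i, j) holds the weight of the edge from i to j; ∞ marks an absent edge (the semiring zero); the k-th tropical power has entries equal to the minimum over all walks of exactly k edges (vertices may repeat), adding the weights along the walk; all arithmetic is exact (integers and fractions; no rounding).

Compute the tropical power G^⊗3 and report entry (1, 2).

G^⊗2:
  [9, 3, 2, 5]
  [∞, -12, 12, -10]
  [19, 8, 9, 10]
  [29, 12, 22, 14]
G^⊗3:
  [15, -3, 5, -1]
  [25, -18, 6, -16]
  [22, 2, 15, 4]
  [35, 6, 25, 8]
Key observation: the optimum is the walk 1->1->3->2, with weight (-6) + (-4) + 16 = 6.
Optimal value attained by: walk 1->1->3->2.
Answer: (G^⊗3)[1][2] = 6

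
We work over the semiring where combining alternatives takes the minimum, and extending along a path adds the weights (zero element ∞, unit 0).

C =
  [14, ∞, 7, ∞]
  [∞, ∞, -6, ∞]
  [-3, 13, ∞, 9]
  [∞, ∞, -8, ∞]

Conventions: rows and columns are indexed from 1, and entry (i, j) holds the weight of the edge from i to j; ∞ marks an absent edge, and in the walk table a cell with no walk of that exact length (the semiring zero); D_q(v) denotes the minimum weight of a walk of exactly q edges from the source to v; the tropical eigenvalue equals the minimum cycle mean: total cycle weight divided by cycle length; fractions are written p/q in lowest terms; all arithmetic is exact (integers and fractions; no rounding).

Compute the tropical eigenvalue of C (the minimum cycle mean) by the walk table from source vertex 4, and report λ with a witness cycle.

q=0: [∞, ∞, ∞, 0]
q=1: [∞, ∞, -8, ∞]
q=2: [-11, 5, ∞, 1]
q=3: [3, ∞, -7, ∞]
q=4: [-10, 6, 10, 2]
Optimal cycle mean attained by: cycle 3->4->3, total 9 + (-8), length 2.
Answer: λ = 1/2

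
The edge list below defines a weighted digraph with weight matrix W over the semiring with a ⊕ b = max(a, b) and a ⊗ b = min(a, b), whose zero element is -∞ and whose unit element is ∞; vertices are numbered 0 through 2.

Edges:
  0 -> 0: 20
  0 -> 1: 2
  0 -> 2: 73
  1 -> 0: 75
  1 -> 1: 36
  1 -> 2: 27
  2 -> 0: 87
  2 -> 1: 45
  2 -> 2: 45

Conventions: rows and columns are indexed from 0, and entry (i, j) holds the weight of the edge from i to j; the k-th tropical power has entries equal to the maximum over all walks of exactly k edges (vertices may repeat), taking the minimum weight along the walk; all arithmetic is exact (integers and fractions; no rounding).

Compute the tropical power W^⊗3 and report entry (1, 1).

W^⊗2:
  [73, 45, 45]
  [36, 36, 73]
  [45, 45, 73]
W^⊗3:
  [45, 45, 73]
  [73, 45, 45]
  [73, 45, 45]
Key observation: the optimum is the walk 1->0->2->1, with weight 75 min 73 min 45 = 45.
Optimal value attained by: walk 1->0->2->1.
Answer: (W^⊗3)[1][1] = 45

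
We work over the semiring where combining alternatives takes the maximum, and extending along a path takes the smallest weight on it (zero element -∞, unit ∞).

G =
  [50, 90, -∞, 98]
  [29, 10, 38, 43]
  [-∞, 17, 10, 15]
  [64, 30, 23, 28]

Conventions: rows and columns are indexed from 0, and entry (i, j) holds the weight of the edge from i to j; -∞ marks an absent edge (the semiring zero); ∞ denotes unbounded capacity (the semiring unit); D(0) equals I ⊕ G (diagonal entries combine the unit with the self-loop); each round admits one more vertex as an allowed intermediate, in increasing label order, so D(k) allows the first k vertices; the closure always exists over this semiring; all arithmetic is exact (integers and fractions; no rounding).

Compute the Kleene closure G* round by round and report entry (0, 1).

D(0):
  [∞, 90, -∞, 98]
  [29, ∞, 38, 43]
  [-∞, 17, ∞, 15]
  [64, 30, 23, ∞]
D(1):
  [∞, 90, -∞, 98]
  [29, ∞, 38, 43]
  [-∞, 17, ∞, 15]
  [64, 64, 23, ∞]
D(2):
  [∞, 90, 38, 98]
  [29, ∞, 38, 43]
  [17, 17, ∞, 17]
  [64, 64, 38, ∞]
D(3):
  [∞, 90, 38, 98]
  [29, ∞, 38, 43]
  [17, 17, ∞, 17]
  [64, 64, 38, ∞]
D(4):
  [∞, 90, 38, 98]
  [43, ∞, 38, 43]
  [17, 17, ∞, 17]
  [64, 64, 38, ∞]
Answer: G*[0][1] = 90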